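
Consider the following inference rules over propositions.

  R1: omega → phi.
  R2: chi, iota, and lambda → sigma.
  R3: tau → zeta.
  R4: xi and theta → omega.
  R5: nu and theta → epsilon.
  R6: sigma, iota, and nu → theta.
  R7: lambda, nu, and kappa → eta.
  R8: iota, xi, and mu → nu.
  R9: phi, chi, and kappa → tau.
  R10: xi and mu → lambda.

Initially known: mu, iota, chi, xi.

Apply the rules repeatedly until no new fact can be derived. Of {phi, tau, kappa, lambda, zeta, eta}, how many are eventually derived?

2

iota, xi, and mu hold, so nu follows (R8).
xi and mu hold, so lambda follows (R10).
From chi, iota, and lambda, R2 gives sigma.
From sigma, iota, and nu, R6 gives theta.
xi and theta hold, so omega follows (R4).
From omega, R1 gives phi.
phi: reached.
tau would need phi, chi, and kappa (R9), but kappa is never established.
No rule produces kappa, and it is not given.
lambda: reached.
zeta would need tau (R3), but tau is never established.
eta would need lambda, nu, and kappa (R7), but kappa is never established.
Reached: phi and lambda — 2 of the 6.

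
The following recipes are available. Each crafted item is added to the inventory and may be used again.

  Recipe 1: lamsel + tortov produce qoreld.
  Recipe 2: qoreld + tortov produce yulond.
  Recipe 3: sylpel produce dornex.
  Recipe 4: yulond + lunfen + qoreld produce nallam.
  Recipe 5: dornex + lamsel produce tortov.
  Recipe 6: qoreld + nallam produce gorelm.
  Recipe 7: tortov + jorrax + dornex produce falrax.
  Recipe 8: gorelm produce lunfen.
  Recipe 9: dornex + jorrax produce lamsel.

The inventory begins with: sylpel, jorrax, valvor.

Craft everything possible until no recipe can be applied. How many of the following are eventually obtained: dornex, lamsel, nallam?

Using Recipe 3, sylpel makes dornex.
dornex + jorrax → lamsel (Recipe 9).
dornex: reached.
lamsel: reached.
nallam would need yulond, lunfen, and qoreld (Recipe 4), but lunfen is never obtained.
Reached: dornex and lamsel — 2 of the 3.

2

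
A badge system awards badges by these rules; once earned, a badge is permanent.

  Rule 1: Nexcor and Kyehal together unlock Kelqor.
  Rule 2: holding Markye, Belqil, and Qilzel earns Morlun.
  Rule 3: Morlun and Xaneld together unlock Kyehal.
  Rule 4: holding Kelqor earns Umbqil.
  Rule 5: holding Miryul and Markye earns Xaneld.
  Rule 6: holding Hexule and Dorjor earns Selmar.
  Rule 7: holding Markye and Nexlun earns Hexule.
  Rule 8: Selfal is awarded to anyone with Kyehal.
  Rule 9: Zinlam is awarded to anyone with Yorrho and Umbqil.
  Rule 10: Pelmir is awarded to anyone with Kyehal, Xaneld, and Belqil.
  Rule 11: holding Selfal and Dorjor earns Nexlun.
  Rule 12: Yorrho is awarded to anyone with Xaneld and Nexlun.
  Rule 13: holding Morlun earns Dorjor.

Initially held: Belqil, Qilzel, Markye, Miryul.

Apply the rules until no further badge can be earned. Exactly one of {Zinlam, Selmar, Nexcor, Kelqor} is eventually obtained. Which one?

With Markye, Belqil, and Qilzel, Morlun is earned (Rule 2).
With Miryul and Markye, Xaneld is earned (Rule 5).
With Morlun, Dorjor is earned (Rule 13).
With Morlun and Xaneld, Kyehal is earned (Rule 3).
With Kyehal, Selfal is earned (Rule 8).
With Selfal and Dorjor, Nexlun is earned (Rule 11).
With Markye and Nexlun, Hexule is earned (Rule 7).
With Hexule and Dorjor, Selmar is earned (Rule 6).
Zinlam would need Yorrho and Umbqil (Rule 9), but Umbqil is never earned. No rule produces Nexcor, and it is not given. Kelqor would need Nexcor and Kyehal (Rule 1), but Nexcor is never earned.

Selmar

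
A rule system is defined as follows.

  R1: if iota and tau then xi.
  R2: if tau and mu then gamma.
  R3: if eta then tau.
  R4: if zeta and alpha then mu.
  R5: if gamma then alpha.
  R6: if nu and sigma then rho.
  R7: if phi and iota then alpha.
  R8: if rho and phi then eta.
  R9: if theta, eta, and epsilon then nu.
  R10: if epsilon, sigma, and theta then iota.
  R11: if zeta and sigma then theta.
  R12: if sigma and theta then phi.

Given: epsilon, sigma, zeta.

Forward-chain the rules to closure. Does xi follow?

xi would need iota and tau (R1), but tau is never established.

No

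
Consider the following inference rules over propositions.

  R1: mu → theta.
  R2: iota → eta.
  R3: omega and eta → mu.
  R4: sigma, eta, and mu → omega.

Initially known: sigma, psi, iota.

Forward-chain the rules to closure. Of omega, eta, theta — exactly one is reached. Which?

From iota, R2 gives eta.
theta would need mu (R1), but mu is never established. omega would need sigma, eta, and mu (R4), but mu is never established.

eta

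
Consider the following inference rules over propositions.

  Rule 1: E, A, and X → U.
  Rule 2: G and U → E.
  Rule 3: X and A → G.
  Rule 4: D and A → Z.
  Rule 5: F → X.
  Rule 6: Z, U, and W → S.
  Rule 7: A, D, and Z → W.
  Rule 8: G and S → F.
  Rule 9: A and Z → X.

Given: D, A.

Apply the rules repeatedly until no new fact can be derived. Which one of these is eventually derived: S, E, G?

G

D and A hold, so Z follows (Rule 4).
A and Z hold, so X follows (Rule 9).
X and A hold, so G follows (Rule 3).
E would need G and U (Rule 2), but U is never established. S would need Z, U, and W (Rule 6), but U is never established.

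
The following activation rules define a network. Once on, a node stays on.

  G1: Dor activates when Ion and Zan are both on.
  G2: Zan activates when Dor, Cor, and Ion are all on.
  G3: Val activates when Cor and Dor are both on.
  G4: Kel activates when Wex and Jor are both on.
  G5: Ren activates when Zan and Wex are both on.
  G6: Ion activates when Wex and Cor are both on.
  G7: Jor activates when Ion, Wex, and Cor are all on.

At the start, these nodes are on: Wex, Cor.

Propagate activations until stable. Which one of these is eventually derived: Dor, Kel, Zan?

Wex and Cor are on, so Ion activates (G6).
Ion, Wex, and Cor are on, so Jor activates (G7).
Wex and Jor are on, so Kel activates (G4).
Dor would need Ion and Zan (G1), but Zan never turns on. Zan would need Dor, Cor, and Ion (G2), but Dor never turns on.

Kel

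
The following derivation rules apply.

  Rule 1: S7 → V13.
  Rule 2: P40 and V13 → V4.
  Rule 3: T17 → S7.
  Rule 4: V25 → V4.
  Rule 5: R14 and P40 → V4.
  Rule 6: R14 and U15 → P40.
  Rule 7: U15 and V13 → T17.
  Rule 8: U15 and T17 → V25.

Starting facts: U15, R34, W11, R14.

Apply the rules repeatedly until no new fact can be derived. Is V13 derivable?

No

V13 would need S7 (Rule 1), but S7 is never established.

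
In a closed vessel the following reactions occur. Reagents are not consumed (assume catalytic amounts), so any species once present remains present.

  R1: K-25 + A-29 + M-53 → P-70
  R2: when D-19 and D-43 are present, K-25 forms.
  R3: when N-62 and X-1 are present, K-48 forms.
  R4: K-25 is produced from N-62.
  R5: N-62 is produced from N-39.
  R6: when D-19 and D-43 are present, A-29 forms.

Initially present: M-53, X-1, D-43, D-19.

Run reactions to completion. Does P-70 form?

Yes

D-19 and D-43 present → K-25 forms (R2).
D-19 and D-43 present → A-29 forms (R6).
K-25, A-29, and M-53 present → P-70 forms (R1).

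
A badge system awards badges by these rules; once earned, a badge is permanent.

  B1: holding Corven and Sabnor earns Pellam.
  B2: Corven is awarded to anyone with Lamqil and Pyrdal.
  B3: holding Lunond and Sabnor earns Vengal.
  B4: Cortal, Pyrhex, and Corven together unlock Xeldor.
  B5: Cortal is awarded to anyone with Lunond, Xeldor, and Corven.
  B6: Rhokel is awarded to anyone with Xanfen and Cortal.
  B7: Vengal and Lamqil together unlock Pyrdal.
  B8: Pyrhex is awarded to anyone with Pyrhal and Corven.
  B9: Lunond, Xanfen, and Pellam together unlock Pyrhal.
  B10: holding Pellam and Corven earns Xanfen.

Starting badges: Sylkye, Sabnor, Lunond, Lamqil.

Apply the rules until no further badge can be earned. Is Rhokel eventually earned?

Rhokel would need Xanfen and Cortal (B6), but Cortal is never earned.

No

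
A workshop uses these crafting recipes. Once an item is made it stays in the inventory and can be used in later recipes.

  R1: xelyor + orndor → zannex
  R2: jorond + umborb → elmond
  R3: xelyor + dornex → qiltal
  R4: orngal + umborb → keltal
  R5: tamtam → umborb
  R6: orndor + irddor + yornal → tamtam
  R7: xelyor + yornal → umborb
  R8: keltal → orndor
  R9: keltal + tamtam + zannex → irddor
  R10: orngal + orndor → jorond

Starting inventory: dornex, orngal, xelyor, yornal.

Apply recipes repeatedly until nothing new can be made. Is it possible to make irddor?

No

irddor would need keltal, tamtam, and zannex (R9), but tamtam is never obtained.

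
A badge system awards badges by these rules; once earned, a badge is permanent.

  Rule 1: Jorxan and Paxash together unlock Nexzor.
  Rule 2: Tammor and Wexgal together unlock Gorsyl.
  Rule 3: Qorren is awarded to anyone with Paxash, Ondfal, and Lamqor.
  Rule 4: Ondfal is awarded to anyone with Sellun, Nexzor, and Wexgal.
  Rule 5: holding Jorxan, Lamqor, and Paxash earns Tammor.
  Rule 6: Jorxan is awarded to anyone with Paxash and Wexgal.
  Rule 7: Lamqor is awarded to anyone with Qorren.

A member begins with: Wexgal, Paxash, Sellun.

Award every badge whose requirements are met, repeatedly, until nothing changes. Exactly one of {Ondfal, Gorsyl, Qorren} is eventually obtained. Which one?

Ondfal

With Paxash and Wexgal, Jorxan is earned (Rule 6).
With Jorxan and Paxash, Nexzor is earned (Rule 1).
With Sellun, Nexzor, and Wexgal, Ondfal is earned (Rule 4).
Gorsyl would need Tammor and Wexgal (Rule 2), but Tammor is never earned. Qorren would need Paxash, Ondfal, and Lamqor (Rule 3), but Lamqor is never earned.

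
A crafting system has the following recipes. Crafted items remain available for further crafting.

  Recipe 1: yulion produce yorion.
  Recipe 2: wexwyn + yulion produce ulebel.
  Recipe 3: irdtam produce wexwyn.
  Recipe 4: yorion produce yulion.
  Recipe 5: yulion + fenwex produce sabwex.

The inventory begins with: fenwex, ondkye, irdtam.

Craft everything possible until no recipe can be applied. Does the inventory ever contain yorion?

yorion would need yulion (Recipe 1), but yulion is never obtained.

No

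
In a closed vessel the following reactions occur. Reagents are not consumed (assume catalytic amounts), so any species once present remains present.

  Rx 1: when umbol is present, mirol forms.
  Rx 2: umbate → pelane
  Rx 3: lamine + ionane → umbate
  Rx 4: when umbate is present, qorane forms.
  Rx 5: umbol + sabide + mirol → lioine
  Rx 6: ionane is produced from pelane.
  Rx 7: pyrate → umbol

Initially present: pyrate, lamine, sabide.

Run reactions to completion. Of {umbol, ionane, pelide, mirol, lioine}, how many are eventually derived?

3

pyrate present → umbol forms (Rx 7).
umbol present → mirol forms (Rx 1).
umbol, sabide, and mirol present → lioine forms (Rx 5).
umbol: reached.
ionane would need pelane (Rx 6), but pelane never forms.
No rule produces pelide, and it is not given.
mirol: reached.
lioine: reached.
Reached: umbol, mirol, and lioine — 3 of the 5.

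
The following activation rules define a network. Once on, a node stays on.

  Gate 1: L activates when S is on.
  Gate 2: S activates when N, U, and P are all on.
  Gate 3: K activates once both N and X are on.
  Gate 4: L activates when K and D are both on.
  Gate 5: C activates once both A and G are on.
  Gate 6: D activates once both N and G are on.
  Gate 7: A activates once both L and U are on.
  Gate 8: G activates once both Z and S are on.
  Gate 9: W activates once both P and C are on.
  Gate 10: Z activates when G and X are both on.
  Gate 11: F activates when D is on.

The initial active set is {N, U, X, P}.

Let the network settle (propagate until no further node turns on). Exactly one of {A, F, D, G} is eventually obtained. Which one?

N, U, and P are on, so S activates (Gate 2).
S is on, so L activates (Gate 1).
Gate 7: L and U on → A on.
F would need D (Gate 11), but D never turns on. G would need Z and S (Gate 8), but Z never turns on. D would need N and G (Gate 6), but G never turns on.

A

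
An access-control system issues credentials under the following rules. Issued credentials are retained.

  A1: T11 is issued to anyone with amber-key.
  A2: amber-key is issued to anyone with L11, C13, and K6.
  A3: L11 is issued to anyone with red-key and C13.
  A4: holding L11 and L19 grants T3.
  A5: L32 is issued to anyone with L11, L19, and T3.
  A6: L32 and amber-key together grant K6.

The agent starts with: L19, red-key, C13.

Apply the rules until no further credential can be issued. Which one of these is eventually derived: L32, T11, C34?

L32

Holding red-key and C13 grants L11 (A3).
Holding L11 and L19 grants T3 (A4).
Holding L11, L19, and T3 grants L32 (A5).
T11 would need amber-key (A1), but amber-key is never granted. No rule produces C34, and it is not given.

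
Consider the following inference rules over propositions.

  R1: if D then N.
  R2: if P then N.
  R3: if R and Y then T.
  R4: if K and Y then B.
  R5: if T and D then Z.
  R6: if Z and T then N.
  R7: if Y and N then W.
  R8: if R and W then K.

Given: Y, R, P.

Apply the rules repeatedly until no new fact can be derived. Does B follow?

Yes

From P, R2 gives N.
From Y and N, R7 gives W.
R and W hold, so K follows (R8).
K and Y hold, so B follows (R4).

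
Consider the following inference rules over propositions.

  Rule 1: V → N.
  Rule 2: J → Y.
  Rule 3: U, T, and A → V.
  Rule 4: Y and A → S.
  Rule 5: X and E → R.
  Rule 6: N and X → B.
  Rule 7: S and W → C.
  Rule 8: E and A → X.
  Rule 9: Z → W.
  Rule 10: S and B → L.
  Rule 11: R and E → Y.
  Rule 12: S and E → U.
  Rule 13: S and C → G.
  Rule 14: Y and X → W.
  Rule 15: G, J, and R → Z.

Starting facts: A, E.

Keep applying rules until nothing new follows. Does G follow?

Yes

From E and A, Rule 8 gives X.
X and E hold, so R follows (Rule 5).
From R and E, Rule 11 gives Y.
Y and A hold, so S follows (Rule 4).
From Y and X, Rule 14 gives W.
From S and W, Rule 7 gives C.
S and C hold, so G follows (Rule 13).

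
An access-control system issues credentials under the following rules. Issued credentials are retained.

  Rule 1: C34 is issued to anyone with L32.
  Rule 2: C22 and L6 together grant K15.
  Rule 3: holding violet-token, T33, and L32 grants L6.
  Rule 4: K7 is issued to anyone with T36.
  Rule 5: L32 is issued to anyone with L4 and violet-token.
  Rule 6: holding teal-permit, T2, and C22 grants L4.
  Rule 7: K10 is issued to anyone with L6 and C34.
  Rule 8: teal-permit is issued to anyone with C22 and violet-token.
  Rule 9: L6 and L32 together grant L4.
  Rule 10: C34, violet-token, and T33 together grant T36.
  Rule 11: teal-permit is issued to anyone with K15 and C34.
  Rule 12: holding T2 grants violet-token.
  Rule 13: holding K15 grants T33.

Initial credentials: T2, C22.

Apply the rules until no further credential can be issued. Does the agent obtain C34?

Holding T2 grants violet-token (Rule 12).
Holding C22 and violet-token grants teal-permit (Rule 8).
Holding teal-permit, T2, and C22 grants L4 (Rule 6).
Holding L4 and violet-token grants L32 (Rule 5).
Holding L32 grants C34 (Rule 1).

Yes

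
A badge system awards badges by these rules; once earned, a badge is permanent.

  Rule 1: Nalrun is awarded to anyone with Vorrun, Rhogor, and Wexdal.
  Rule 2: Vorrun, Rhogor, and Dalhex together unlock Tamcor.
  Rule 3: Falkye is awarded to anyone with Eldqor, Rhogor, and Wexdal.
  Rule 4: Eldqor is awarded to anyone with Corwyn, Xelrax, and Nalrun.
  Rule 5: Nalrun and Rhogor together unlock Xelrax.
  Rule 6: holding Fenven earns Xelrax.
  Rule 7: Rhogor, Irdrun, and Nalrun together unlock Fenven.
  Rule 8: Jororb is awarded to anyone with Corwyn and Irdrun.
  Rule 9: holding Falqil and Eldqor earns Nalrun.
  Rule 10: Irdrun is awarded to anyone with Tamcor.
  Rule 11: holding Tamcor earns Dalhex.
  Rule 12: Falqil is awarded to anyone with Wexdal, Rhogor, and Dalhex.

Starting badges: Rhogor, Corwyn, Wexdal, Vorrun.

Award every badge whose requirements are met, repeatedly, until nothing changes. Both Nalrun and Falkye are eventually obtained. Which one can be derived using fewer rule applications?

Nalrun: With Vorrun, Rhogor, and Wexdal, Nalrun is earned (Rule 1). [1 rule application]
Falkye: With Vorrun, Rhogor, and Wexdal, Nalrun is earned (Rule 1). With Nalrun and Rhogor, Xelrax is earned (Rule 5). With Corwyn, Xelrax, and Nalrun, Eldqor is earned (Rule 4). With Eldqor, Rhogor, and Wexdal, Falkye is earned (Rule 3). [4 rule applications]
Nalrun needs fewer.

Nalrun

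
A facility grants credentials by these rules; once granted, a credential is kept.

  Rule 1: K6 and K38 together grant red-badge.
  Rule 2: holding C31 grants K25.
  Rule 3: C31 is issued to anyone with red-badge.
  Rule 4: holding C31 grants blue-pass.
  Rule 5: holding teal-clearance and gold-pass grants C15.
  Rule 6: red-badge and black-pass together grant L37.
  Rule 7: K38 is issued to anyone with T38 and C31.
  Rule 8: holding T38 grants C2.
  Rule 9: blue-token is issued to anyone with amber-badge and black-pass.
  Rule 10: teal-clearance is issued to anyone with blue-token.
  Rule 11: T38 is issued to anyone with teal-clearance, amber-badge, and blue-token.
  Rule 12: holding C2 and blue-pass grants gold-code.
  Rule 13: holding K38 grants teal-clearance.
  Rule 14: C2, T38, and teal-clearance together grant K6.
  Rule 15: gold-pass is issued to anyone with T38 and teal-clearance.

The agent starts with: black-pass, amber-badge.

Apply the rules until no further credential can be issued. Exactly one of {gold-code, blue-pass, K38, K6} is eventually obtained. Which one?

Holding amber-badge and black-pass grants blue-token (Rule 9).
Holding blue-token grants teal-clearance (Rule 10).
Holding teal-clearance, amber-badge, and blue-token grants T38 (Rule 11).
Holding T38 grants C2 (Rule 8).
Holding C2, T38, and teal-clearance grants K6 (Rule 14).
blue-pass would need C31 (Rule 4), but C31 is never granted. K38 would need T38 and C31 (Rule 7), but C31 is never granted. gold-code would need C2 and blue-pass (Rule 12), but blue-pass is never granted.

K6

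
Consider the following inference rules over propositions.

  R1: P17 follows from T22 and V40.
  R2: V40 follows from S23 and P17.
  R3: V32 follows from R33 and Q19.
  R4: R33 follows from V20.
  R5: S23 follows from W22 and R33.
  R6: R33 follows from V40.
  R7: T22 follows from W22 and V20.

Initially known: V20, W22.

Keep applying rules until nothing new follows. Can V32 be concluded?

V32 would need R33 and Q19 (R3), but Q19 is never established.

No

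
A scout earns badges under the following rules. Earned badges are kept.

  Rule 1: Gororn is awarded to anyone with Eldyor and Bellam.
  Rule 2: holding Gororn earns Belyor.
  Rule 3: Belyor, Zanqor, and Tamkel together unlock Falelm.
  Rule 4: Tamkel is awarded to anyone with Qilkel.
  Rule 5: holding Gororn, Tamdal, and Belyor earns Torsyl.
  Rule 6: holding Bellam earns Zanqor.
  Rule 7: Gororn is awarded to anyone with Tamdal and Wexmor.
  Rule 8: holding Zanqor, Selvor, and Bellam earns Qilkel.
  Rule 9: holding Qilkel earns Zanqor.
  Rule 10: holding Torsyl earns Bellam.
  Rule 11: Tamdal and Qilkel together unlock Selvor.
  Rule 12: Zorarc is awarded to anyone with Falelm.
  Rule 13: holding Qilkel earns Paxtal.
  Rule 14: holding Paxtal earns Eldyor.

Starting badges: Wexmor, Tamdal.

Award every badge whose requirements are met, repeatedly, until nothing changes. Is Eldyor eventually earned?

Eldyor would need Paxtal (Rule 14), but Paxtal is never earned.

No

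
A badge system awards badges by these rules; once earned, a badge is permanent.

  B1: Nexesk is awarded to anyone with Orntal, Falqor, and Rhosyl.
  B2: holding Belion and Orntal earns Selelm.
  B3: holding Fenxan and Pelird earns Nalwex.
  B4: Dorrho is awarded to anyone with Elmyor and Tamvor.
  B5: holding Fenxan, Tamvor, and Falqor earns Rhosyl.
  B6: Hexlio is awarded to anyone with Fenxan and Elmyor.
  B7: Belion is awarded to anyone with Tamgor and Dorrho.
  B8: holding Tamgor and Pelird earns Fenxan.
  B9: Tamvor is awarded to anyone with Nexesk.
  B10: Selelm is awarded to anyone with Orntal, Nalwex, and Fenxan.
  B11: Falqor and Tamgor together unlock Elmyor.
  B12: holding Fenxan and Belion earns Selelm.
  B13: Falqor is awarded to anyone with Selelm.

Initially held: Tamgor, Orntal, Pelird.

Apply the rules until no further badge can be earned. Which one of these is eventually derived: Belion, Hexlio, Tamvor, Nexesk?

Hexlio

With Tamgor and Pelird, Fenxan is earned (B8).
With Fenxan and Pelird, Nalwex is earned (B3).
With Orntal, Nalwex, and Fenxan, Selelm is earned (B10).
With Selelm, Falqor is earned (B13).
With Falqor and Tamgor, Elmyor is earned (B11).
With Fenxan and Elmyor, Hexlio is earned (B6).
Tamvor would need Nexesk (B9), but Nexesk is never earned. Belion would need Tamgor and Dorrho (B7), but Dorrho is never earned. Nexesk would need Orntal, Falqor, and Rhosyl (B1), but Rhosyl is never earned.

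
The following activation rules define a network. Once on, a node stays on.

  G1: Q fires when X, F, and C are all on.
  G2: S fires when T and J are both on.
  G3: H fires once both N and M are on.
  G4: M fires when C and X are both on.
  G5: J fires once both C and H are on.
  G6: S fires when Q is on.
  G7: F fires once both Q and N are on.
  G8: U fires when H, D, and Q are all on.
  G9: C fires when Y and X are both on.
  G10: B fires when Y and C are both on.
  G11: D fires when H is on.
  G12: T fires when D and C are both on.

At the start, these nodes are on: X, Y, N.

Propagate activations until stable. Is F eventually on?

F would need Q and N (G7), but Q never turns on.

No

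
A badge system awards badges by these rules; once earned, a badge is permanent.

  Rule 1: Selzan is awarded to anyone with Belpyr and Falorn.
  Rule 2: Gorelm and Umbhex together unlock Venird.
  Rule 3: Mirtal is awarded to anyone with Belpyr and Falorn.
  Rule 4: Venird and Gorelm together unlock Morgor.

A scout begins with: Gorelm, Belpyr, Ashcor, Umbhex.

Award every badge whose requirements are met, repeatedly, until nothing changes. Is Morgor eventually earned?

Yes

With Gorelm and Umbhex, Venird is earned (Rule 2).
With Venird and Gorelm, Morgor is earned (Rule 4).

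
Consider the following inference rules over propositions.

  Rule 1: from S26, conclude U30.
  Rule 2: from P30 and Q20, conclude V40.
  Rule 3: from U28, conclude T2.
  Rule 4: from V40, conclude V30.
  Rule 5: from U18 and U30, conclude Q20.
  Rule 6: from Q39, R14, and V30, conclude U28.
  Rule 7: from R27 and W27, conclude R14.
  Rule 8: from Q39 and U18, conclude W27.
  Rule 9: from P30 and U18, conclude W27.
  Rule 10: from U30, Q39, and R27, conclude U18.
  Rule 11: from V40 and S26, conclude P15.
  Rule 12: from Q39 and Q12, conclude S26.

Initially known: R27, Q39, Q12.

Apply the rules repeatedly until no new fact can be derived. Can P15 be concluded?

No

P15 would need V40 and S26 (Rule 11), but V40 is never established.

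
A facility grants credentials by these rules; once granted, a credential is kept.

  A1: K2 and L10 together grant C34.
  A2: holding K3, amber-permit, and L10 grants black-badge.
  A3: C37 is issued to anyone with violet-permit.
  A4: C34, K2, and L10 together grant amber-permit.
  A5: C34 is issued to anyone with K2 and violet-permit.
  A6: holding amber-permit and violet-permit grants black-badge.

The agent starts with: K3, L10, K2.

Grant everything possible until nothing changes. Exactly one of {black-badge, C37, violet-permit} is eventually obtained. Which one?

Holding K2 and L10 grants C34 (A1).
Holding C34, K2, and L10 grants amber-permit (A4).
Holding K3, amber-permit, and L10 grants black-badge (A2).
C37 would need violet-permit (A3), but violet-permit is never granted. No rule produces violet-permit, and it is not given.

black-badge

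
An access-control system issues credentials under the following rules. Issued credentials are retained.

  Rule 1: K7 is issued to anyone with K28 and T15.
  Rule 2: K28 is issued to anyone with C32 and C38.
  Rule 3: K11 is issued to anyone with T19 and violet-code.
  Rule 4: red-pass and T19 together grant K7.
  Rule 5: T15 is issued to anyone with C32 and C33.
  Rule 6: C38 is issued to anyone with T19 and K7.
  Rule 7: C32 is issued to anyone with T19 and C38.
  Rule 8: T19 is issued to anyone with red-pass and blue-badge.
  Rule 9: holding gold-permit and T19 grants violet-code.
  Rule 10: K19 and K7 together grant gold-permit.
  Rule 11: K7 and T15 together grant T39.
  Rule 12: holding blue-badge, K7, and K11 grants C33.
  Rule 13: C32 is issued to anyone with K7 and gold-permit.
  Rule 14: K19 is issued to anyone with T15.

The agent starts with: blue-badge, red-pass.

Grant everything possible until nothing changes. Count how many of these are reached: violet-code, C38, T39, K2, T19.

Holding red-pass and blue-badge grants T19 (Rule 8).
Holding red-pass and T19 grants K7 (Rule 4).
Holding T19 and K7 grants C38 (Rule 6).
violet-code would need gold-permit and T19 (Rule 9), but gold-permit is never granted.
C38: reached.
T39 would need K7 and T15 (Rule 11), but T15 is never granted.
No rule produces K2, and it is not given.
T19: reached.
Reached: C38 and T19 — 2 of the 5.

2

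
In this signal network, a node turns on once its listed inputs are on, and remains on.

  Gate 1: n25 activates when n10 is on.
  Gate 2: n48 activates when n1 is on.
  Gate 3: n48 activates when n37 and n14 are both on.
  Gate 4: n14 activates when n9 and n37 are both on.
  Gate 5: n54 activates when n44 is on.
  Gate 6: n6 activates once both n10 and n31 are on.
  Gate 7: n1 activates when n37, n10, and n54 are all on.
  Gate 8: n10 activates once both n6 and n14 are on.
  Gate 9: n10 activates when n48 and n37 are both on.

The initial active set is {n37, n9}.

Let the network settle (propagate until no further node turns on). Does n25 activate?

Yes

Gate 4: n9 and n37 on → n14 on.
Gate 3: n37 and n14 on → n48 on.
n48 and n37 are on, so n10 activates (Gate 9).
Gate 1: n10 on → n25 on.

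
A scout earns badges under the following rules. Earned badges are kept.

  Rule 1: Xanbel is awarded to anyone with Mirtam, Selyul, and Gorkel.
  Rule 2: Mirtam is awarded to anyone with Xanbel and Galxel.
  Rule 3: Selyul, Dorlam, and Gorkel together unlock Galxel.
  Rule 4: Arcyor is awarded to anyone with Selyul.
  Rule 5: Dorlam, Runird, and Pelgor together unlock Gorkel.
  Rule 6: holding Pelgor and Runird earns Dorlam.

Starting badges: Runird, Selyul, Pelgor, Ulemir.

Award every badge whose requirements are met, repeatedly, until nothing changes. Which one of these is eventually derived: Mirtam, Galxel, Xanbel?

With Pelgor and Runird, Dorlam is earned (Rule 6).
With Dorlam, Runird, and Pelgor, Gorkel is earned (Rule 5).
With Selyul, Dorlam, and Gorkel, Galxel is earned (Rule 3).
Mirtam would need Xanbel and Galxel (Rule 2), but Xanbel is never earned. Xanbel would need Mirtam, Selyul, and Gorkel (Rule 1), but Mirtam is never earned.

Galxel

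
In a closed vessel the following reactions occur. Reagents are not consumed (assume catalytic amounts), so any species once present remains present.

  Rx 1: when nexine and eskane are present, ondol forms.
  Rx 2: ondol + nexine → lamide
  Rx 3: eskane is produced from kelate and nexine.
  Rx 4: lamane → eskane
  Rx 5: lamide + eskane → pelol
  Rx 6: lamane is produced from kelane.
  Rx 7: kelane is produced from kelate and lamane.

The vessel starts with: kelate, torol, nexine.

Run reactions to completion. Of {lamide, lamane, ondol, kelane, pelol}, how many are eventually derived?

3

kelate and nexine present → eskane forms (Rx 3).
nexine and eskane present → ondol forms (Rx 1).
ondol and nexine present → lamide forms (Rx 2).
lamide and eskane present → pelol forms (Rx 5).
lamide: reached.
lamane would need kelane (Rx 6), but kelane never forms.
ondol: reached.
kelane would need kelate and lamane (Rx 7), but lamane never forms.
pelol: reached.
Reached: lamide, ondol, and pelol — 3 of the 5.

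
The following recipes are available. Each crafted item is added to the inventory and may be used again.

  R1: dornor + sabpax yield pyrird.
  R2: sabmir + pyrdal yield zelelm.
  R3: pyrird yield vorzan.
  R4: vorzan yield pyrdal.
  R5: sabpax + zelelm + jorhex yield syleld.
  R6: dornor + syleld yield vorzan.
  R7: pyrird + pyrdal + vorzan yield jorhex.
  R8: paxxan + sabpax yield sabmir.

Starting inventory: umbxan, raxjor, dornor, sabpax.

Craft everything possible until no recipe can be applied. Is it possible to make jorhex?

Yes

Using R1, dornor and sabpax make pyrird.
pyrird → vorzan (R3).
Using R4, vorzan makes pyrdal.
Using R7, pyrird, pyrdal, and vorzan make jorhex.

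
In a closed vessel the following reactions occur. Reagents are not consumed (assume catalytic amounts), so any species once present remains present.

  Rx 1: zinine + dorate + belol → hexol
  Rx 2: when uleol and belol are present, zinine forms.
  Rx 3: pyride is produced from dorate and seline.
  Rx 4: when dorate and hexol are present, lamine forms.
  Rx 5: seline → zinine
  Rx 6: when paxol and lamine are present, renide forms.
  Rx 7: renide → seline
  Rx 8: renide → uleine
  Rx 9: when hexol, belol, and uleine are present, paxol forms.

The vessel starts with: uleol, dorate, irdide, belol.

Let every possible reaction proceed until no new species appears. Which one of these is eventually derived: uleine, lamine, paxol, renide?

uleol and belol present → zinine forms (Rx 2).
zinine, dorate, and belol present → hexol forms (Rx 1).
dorate and hexol present → lamine forms (Rx 4).
renide would need paxol and lamine (Rx 6), but paxol never forms. uleine would need renide (Rx 8), but renide never forms. paxol would need hexol, belol, and uleine (Rx 9), but uleine never forms.

lamine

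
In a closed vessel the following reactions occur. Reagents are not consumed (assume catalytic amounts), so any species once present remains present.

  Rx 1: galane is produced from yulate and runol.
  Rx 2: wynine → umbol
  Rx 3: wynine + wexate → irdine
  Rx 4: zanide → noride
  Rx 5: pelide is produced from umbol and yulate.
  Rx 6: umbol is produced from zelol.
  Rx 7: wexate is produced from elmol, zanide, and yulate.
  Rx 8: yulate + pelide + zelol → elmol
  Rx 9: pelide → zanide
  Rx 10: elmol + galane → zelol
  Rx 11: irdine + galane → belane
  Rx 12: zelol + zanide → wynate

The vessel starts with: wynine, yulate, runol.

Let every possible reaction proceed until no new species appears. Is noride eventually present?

wynine present → umbol forms (Rx 2).
umbol and yulate present → pelide forms (Rx 5).
pelide present → zanide forms (Rx 9).
zanide present → noride forms (Rx 4).

Yes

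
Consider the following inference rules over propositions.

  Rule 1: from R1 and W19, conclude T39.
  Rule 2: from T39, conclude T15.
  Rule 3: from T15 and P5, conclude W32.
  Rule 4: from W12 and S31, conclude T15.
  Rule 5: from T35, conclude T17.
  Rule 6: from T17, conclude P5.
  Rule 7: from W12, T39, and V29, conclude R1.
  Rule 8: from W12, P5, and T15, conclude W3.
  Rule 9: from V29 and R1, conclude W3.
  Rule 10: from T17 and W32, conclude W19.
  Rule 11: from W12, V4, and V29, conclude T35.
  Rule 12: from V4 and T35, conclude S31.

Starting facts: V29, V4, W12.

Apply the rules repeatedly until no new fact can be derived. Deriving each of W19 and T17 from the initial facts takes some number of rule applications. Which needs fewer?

T17: From W12, V4, and V29, Rule 11 gives T35. T35 holds, so T17 follows (Rule 5). [2 rule applications]
W19: W12, V4, and V29 hold, so T35 follows (Rule 11). From V4 and T35, Rule 12 gives S31. From T35, Rule 5 gives T17. W12 and S31 hold, so T15 follows (Rule 4). From T17, Rule 6 gives P5. From T15 and P5, Rule 3 gives W32. T17 and W32 hold, so W19 follows (Rule 10). [7 rule applications]
T17 needs fewer.

T17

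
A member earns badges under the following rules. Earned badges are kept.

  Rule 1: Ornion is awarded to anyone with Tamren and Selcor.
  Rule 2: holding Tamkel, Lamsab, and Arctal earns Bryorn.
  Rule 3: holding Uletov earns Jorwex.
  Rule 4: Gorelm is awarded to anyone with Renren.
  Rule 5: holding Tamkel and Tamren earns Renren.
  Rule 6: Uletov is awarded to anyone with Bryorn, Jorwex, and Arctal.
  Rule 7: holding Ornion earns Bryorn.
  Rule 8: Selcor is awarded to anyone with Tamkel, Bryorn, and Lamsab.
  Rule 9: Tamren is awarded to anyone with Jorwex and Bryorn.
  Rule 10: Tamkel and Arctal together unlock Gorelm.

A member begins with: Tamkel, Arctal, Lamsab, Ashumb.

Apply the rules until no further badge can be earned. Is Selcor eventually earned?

With Tamkel, Lamsab, and Arctal, Bryorn is earned (Rule 2).
With Tamkel, Bryorn, and Lamsab, Selcor is earned (Rule 8).

Yes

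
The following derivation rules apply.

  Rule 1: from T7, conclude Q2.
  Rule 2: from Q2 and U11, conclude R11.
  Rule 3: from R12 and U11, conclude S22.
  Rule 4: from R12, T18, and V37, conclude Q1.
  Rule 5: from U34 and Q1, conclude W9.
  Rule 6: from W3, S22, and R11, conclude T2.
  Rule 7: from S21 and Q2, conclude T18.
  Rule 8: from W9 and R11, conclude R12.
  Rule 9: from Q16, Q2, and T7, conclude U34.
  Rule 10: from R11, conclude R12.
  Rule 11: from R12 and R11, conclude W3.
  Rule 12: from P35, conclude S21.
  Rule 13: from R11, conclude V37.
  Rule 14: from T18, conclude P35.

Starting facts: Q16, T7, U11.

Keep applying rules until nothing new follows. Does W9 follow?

W9 would need U34 and Q1 (Rule 5), but Q1 is never established.

No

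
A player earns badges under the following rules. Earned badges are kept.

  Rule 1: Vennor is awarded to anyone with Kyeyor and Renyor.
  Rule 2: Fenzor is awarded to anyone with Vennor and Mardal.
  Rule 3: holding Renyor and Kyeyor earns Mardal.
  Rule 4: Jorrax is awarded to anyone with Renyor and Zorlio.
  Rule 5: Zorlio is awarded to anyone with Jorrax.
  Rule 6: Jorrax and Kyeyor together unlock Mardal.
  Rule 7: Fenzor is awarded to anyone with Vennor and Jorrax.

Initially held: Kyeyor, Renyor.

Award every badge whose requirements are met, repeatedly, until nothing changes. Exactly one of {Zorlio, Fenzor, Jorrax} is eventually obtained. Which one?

With Kyeyor and Renyor, Vennor is earned (Rule 1).
With Renyor and Kyeyor, Mardal is earned (Rule 3).
With Vennor and Mardal, Fenzor is earned (Rule 2).
Zorlio would need Jorrax (Rule 5), but Jorrax is never earned. Jorrax would need Renyor and Zorlio (Rule 4), but Zorlio is never earned.

Fenzor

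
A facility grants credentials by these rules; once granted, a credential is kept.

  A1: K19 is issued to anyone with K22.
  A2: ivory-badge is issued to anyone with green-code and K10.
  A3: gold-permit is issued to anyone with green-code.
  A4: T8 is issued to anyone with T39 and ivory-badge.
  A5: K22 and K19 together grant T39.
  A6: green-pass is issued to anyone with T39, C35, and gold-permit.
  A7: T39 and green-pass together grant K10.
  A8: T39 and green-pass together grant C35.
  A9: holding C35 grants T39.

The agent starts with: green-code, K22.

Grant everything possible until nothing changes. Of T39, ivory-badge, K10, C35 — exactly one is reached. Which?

Holding K22 grants K19 (A1).
Holding K22 and K19 grants T39 (A5).
K10 would need T39 and green-pass (A7), but green-pass is never granted. ivory-badge would need green-code and K10 (A2), but K10 is never granted. C35 would need T39 and green-pass (A8), but green-pass is never granted.

T39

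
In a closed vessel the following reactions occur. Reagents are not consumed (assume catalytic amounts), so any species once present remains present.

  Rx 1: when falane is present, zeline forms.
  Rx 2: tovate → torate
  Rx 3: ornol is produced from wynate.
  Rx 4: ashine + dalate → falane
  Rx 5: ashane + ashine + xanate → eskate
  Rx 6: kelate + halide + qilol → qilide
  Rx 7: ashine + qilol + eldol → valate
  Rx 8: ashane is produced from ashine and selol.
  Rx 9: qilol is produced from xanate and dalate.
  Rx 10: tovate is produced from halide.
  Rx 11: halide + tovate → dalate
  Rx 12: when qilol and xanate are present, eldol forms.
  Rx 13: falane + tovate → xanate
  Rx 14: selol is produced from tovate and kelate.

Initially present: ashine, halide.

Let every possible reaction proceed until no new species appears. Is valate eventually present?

Yes

halide present → tovate forms (Rx 10).
halide and tovate present → dalate forms (Rx 11).
ashine and dalate present → falane forms (Rx 4).
falane and tovate present → xanate forms (Rx 13).
xanate and dalate present → qilol forms (Rx 9).
qilol and xanate present → eldol forms (Rx 12).
ashine, qilol, and eldol present → valate forms (Rx 7).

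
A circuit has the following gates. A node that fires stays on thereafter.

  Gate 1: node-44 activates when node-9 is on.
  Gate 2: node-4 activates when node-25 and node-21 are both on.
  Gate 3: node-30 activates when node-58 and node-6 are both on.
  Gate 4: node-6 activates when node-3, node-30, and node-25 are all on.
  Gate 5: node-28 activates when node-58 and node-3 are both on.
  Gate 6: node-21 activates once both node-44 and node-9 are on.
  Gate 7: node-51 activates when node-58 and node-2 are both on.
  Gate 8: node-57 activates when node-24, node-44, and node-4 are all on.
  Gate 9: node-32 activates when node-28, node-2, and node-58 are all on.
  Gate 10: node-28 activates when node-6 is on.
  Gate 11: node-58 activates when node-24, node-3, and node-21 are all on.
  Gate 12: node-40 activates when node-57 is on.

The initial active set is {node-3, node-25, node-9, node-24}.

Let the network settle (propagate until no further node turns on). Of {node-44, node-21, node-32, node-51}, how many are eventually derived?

node-9 is on, so node-44 activates (Gate 1).
Gate 6: node-44 and node-9 on → node-21 on.
node-44: reached.
node-21: reached.
node-32 would need node-28, node-2, and node-58 (Gate 9), but node-2 never turns on.
node-51 would need node-58 and node-2 (Gate 7), but node-2 never turns on.
Reached: node-44 and node-21 — 2 of the 4.

2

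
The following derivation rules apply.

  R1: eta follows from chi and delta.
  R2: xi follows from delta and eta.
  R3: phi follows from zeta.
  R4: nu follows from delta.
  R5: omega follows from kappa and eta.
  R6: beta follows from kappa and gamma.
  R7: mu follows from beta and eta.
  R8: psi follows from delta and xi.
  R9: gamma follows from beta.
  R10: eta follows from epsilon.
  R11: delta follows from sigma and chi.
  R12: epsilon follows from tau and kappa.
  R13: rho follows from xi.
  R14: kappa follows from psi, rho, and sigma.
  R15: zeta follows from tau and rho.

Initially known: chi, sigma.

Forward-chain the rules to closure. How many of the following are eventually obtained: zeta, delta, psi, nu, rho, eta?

5

sigma and chi hold, so delta follows (R11).
delta holds, so nu follows (R4).
From chi and delta, R1 gives eta.
From delta and eta, R2 gives xi.
delta and xi hold, so psi follows (R8).
From xi, R13 gives rho.
zeta would need tau and rho (R15), but tau is never established.
delta: reached.
psi: reached.
nu: reached.
rho: reached.
eta: reached.
Reached: delta, psi, nu, rho, and eta — 5 of the 6.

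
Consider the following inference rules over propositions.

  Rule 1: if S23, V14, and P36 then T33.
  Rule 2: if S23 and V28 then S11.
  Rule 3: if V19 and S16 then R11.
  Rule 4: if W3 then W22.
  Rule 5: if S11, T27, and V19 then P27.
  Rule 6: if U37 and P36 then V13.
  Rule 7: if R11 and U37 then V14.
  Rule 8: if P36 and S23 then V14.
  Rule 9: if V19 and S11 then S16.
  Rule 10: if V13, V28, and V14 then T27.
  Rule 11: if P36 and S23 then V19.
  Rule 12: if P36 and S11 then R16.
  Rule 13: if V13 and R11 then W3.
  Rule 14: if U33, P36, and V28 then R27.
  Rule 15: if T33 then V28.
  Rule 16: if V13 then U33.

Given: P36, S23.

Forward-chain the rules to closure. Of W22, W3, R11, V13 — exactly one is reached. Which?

P36 and S23 hold, so V14 follows (Rule 8).
From P36 and S23, Rule 11 gives V19.
S23, V14, and P36 hold, so T33 follows (Rule 1).
T33 holds, so V28 follows (Rule 15).
From S23 and V28, Rule 2 gives S11.
From V19 and S11, Rule 9 gives S16.
V19 and S16 hold, so R11 follows (Rule 3).
W22 would need W3 (Rule 4), but W3 is never established. V13 would need U37 and P36 (Rule 6), but U37 is never established. W3 would need V13 and R11 (Rule 13), but V13 is never established.

R11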